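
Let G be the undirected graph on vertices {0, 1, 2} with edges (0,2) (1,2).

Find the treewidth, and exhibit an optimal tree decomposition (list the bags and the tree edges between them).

Treewidth 1.
Bags: B1 = {1, 2}  B2 = {0, 2}
Tree: B1–B2

Each bag holds 2 vertices, so the decomposition has width 1, which upper-bounds the treewidth. G has an edge, so its treewidth is at least 1. Combining the bounds, tw(G) = 1.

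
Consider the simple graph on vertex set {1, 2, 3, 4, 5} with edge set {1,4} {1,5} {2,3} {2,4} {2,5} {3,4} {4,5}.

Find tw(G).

2

A width-2 tree decomposition is:
Bags: B1 = {1, 4, 5}  B2 = {2, 4, 5}  B3 = {2, 3, 4}
Tree: B1–B2, B2–B3
The largest bag has 3 vertices, giving width 2; this decomposition certifies tw(G) ≤ 2. For the lower bound, the 3 vertices {1, 4, 5} are pairwise adjacent, and any tree decomposition puts a clique entirely inside one bag — forcing width ≥ 2. Combining the bounds, tw(G) = 2.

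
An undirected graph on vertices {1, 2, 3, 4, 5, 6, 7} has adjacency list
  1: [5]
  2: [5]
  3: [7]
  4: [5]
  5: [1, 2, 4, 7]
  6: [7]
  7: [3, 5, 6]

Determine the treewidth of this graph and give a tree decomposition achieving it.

Treewidth 1.
One such decomposition:
Bags: B1 = {4, 5}  B2 = {5, 7}  B3 = {2, 5}  B4 = {1, 5}  B5 = {3, 7}  B6 = {6, 7}
Tree: B1–B2, B1–B3, B3–B4, B2–B5, B2–B6

Every bag has size at most 2, so the width is 2 − 1 = 1 and tw(G) ≤ 1. Since G has at least one edge (e.g. 4–5), it is not an edgeless graph, so tw(G) ≥ 1. The upper and lower bounds meet at 1, so that is the treewidth.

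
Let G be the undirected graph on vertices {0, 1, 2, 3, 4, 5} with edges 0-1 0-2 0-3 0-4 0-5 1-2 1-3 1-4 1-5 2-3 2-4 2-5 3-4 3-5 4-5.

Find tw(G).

A width-5 tree decomposition is:
Bags: B1 = {0, 1, 2, 3, 4, 5}
Tree: (single bag)
A single bag containing all 6 vertices is trivially a valid decomposition of width 5. On the other hand G contains the 6-clique {0, 1, 2, 3, 4, 5}. A clique must lie in a single bag of any decomposition, so no decomposition can have width below 5. Combining the bounds, tw(G) = 5.

5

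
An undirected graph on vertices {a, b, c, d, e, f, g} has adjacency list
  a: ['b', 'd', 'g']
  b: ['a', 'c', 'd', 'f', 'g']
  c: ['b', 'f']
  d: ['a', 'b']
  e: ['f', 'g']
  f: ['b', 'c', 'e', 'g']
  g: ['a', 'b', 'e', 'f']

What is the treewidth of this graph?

2

A width-2 tree decomposition is:
Bags: B1 = {a, b, d}  B2 = {a, b, g}  B3 = {b, f, g}  B4 = {b, c, f}  B5 = {e, f, g}
Tree: B1–B2, B2–B3, B3–B4, B3–B5
Every bag has size at most 3, so the width is 3 − 1 = 2 and tw(G) ≤ 2. Conversely, {e, f, g} is a clique of size 3, and the vertices of any clique must share a bag in every tree decomposition; so some bag has ≥ 3 vertices and tw(G) ≥ 2. Hence tw(G) = 2 exactly.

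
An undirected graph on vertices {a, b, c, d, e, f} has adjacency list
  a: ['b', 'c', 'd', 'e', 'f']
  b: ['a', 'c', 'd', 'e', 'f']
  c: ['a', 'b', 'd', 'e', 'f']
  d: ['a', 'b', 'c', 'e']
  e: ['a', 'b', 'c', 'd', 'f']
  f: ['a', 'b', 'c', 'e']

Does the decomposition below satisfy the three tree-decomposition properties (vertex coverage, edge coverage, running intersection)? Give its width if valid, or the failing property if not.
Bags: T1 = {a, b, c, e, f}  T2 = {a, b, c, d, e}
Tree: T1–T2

Yes; width 4.

Checking the three conditions: (i) the bags cover all of {a, b, c, d, e, f}; (ii) for each edge, some bag contains both endpoints; (iii) the bags containing any fixed vertex form a subtree. All hold, so the decomposition is valid with width 5 − 1 = 4.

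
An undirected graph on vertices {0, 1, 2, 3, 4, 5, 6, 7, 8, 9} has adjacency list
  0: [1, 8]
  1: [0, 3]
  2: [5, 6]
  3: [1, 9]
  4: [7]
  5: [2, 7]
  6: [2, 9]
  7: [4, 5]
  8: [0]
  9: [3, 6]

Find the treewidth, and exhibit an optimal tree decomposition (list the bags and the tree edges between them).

Treewidth 1.
One such decomposition:
Bags: B1 = {4, 7}  B2 = {5, 7}  B3 = {2, 5}  B4 = {2, 6}  B5 = {6, 9}  B6 = {3, 9}  B7 = {1, 3}  B8 = {0, 1}  B9 = {0, 8}
Tree: B1–B2, B2–B3, B3–B4, B4–B5, B5–B6, B6–B7, B7–B8, B8–B9

The largest bag has 2 vertices, giving width 1; this decomposition certifies tw(G) ≤ 1. G has an edge, so its treewidth is at least 1. The upper and lower bounds meet at 1, so that is the treewidth.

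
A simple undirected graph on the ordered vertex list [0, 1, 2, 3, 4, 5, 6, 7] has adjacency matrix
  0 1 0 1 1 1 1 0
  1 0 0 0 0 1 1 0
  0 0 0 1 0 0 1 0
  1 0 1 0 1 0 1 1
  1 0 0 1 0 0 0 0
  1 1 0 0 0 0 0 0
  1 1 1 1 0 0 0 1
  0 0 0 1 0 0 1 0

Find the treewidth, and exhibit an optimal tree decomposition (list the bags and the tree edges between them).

Treewidth 2.
One optimal decomposition is:
Bags: B1 = {0, 1, 6}  B2 = {0, 3, 6}  B3 = {3, 6, 7}  B4 = {0, 1, 5}  B5 = {0, 3, 4}  B6 = {2, 3, 6}
Tree: B1–B2, B2–B3, B1–B4, B2–B5, B2–B6

Every bag has size at most 3, so the width is 3 − 1 = 2 and tw(G) ≤ 2. Conversely, {0, 1, 5} is a clique of size 3, and the vertices of any clique must share a bag in every tree decomposition; so some bag has ≥ 3 vertices and tw(G) ≥ 2. Combining the bounds, tw(G) = 2.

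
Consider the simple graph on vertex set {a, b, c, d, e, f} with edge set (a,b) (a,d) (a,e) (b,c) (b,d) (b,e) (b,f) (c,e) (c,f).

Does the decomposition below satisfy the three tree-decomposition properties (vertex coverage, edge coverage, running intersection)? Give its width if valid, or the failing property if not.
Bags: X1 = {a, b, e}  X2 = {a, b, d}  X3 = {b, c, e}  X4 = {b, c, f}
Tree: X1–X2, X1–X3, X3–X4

Checking the three conditions: (i) the bags cover all of {a, b, c, d, e, f}; (ii) for each edge, some bag contains both endpoints; (iii) the bags containing any fixed vertex form a subtree. All hold, so the decomposition is valid with width 3 − 1 = 2.

Yes; width 2.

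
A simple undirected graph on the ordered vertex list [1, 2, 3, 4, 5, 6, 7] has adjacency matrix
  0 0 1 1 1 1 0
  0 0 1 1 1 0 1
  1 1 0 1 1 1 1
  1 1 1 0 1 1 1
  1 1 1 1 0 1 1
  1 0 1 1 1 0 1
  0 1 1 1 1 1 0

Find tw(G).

4

A width-4 tree decomposition is:
Bags: B1 = {2, 3, 4, 5, 7}  B2 = {3, 4, 5, 6, 7}  B3 = {1, 3, 4, 5, 6}
Tree: B1–B2, B2–B3
Each bag holds 5 vertices, so the decomposition has width 4, which upper-bounds the treewidth. For the lower bound, the 5 vertices {2, 3, 4, 5, 7} are pairwise adjacent, and any tree decomposition puts a clique entirely inside one bag — forcing width ≥ 4. The upper and lower bounds meet at 4, so that is the treewidth.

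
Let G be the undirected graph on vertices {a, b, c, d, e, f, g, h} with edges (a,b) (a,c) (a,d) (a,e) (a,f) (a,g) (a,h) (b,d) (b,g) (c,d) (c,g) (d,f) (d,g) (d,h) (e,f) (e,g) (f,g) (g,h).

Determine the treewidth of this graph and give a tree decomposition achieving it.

Treewidth 3.
Bags: B1 = {a, d, g, h}  B2 = {a, d, f, g}  B3 = {a, e, f, g}  B4 = {a, b, d, g}  B5 = {a, c, d, g}
Tree: B1–B2, B2–B3, B2–B4, B4–B5

The largest bag has 4 vertices, giving width 3; this decomposition certifies tw(G) ≤ 3. On the other hand G contains the 4-clique {a, d, g, h}. A clique must lie in a single bag of any decomposition, so no decomposition can have width below 3. Combining the bounds, tw(G) = 3.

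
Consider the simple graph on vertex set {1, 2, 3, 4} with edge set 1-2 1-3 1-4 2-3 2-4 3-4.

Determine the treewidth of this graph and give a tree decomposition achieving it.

Treewidth 3.
One such decomposition:
Bags: B1 = {1, 2, 3, 4}
Tree: (single bag)

A single bag containing all 4 vertices is trivially a valid decomposition of width 3. On the other hand G contains the 4-clique {1, 2, 3, 4}. A clique must lie in a single bag of any decomposition, so no decomposition can have width below 3. Hence tw(G) = 3 exactly.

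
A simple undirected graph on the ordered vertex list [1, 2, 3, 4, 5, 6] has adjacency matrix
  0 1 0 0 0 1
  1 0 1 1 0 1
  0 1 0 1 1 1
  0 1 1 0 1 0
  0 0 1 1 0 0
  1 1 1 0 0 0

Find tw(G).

A width-2 tree decomposition is:
Bags: B1 = {1, 2, 6}  B2 = {2, 3, 6}  B3 = {2, 3, 4}  B4 = {3, 4, 5}
Tree: B1–B2, B2–B3, B3–B4
Each bag holds 3 vertices, so the decomposition has width 2, which upper-bounds the treewidth. For the lower bound, the 3 vertices {1, 2, 6} are pairwise adjacent, and any tree decomposition puts a clique entirely inside one bag — forcing width ≥ 2. The upper and lower bounds meet at 2, so that is the treewidth.

2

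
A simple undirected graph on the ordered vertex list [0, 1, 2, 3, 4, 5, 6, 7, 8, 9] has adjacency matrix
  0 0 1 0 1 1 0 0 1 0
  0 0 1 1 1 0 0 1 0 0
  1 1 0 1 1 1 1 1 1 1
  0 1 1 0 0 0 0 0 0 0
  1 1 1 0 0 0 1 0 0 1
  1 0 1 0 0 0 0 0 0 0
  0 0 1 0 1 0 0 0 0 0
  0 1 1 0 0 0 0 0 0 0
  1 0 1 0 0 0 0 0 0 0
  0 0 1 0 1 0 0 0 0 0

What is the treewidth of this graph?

2

A width-2 tree decomposition is:
Bags: B1 = {1, 2, 4}  B2 = {2, 4, 6}  B3 = {1, 2, 3}  B4 = {2, 4, 9}  B5 = {0, 2, 4}  B6 = {1, 2, 7}  B7 = {0, 2, 8}  B8 = {0, 2, 5}
Tree: B1–B2, B1–B3, B2–B4, B2–B5, B3–B6, B5–B7, B7–B8
The largest bag has 3 vertices, giving width 2; this decomposition certifies tw(G) ≤ 2. For the lower bound, the 3 vertices {1, 2, 3} are pairwise adjacent, and any tree decomposition puts a clique entirely inside one bag — forcing width ≥ 2. The upper and lower bounds meet at 2, so that is the treewidth.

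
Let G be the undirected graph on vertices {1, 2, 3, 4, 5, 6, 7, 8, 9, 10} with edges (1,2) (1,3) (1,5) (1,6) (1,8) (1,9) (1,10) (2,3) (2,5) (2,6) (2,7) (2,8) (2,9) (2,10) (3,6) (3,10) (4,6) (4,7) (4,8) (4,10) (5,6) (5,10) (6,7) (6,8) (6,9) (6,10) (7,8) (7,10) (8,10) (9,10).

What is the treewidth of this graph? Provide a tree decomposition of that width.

Treewidth 4.
One optimal decomposition is:
Bags: B1 = {1, 2, 6, 9, 10}  B2 = {1, 2, 5, 6, 10}  B3 = {1, 2, 3, 6, 10}  B4 = {1, 2, 6, 8, 10}  B5 = {2, 6, 7, 8, 10}  B6 = {4, 6, 7, 8, 10}
Tree: B1–B2, B2–B3, B3–B4, B4–B5, B5–B6

Each bag holds 5 vertices, so the decomposition has width 4, which upper-bounds the treewidth. On the other hand G contains the 5-clique {1, 2, 6, 8, 10}. A clique must lie in a single bag of any decomposition, so no decomposition can have width below 4. Therefore the treewidth is 4.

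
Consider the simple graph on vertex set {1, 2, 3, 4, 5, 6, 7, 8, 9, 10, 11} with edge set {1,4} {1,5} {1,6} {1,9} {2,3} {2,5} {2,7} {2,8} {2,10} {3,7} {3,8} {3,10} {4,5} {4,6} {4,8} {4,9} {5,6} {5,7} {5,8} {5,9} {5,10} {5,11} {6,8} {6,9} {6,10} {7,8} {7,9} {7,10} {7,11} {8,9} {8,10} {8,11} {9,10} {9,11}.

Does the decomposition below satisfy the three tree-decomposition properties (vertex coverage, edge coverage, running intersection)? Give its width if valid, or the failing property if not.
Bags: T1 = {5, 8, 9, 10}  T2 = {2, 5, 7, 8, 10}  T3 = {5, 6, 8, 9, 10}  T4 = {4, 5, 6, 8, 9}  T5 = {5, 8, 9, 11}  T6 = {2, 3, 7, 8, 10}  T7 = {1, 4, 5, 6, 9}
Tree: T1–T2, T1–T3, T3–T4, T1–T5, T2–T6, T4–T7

A tree decomposition must satisfy three properties: every vertex lies in some bag; for every edge, both endpoints lie together in some bag; and for every vertex, the bags containing it form a connected subtree. Here edge (7,9) lies in no bag, so the decomposition is invalid.

No — edge (7,9) lies in no bag.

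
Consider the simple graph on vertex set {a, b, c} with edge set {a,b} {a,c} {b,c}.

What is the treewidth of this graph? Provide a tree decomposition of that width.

Treewidth 2.
One optimal decomposition is:
Bags: B1 = {a, b, c}
Tree: (single bag)

With just one bag of size 3, the width is 3 − 1 = 2, so tw(G) ≤ 2. On the other hand G contains the 3-clique {a, b, c}. A clique must lie in a single bag of any decomposition, so no decomposition can have width below 2. The upper and lower bounds meet at 2, so that is the treewidth.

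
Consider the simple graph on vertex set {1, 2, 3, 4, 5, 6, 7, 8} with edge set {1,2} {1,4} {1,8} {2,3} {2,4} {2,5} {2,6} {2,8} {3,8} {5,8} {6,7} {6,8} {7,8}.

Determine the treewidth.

A width-2 tree decomposition is:
Bags: B1 = {1, 2, 8}  B2 = {2, 6, 8}  B3 = {6, 7, 8}  B4 = {2, 5, 8}  B5 = {2, 3, 8}  B6 = {1, 2, 4}
Tree: B1–B2, B2–B3, B2–B4, B1–B5, B1–B6
The largest bag has 3 vertices, giving width 2; this decomposition certifies tw(G) ≤ 2. On the other hand G contains the 3-clique {1, 2, 8}. A clique must lie in a single bag of any decomposition, so no decomposition can have width below 2. The upper and lower bounds meet at 2, so that is the treewidth.

2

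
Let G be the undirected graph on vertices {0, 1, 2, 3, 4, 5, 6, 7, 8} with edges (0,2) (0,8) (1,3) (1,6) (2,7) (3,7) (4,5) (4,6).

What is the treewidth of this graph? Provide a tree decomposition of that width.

Treewidth 1.
One optimal decomposition is:
Bags: B1 = {0, 8}  B2 = {0, 2}  B3 = {2, 7}  B4 = {3, 7}  B5 = {1, 3}  B6 = {1, 6}  B7 = {4, 6}  B8 = {4, 5}
Tree: B1–B2, B2–B3, B3–B4, B4–B5, B5–B6, B6–B7, B7–B8

The largest bag has 2 vertices, giving width 1; this decomposition certifies tw(G) ≤ 1. Since G has at least one edge (e.g. 8–0), it is not an edgeless graph, so tw(G) ≥ 1. The upper and lower bounds meet at 1, so that is the treewidth.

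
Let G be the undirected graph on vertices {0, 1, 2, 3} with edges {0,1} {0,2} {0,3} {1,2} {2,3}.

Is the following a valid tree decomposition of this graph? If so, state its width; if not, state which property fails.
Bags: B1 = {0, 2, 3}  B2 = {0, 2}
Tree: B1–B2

No — vertex 1 appears in no bag.

A tree decomposition must satisfy three properties: every vertex lies in some bag; for every edge, both endpoints lie together in some bag; and for every vertex, the bags containing it form a connected subtree. Here vertex 1 appears in no bag, so the decomposition is invalid.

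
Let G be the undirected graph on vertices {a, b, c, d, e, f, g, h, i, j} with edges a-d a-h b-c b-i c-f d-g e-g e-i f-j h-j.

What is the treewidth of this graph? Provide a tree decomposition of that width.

Each bag holds 3 vertices, so the decomposition has width 2, which upper-bounds the treewidth. Since a–d–g–e–i–b–c–f–j–h–a is a cycle in G, G is not acyclic. Forests are exactly the graphs of treewidth ≤ 1, so tw(G) ≥ 2. Hence tw(G) = 2 exactly.

Treewidth 2.
Bags: B1 = {a, d, g}  B2 = {a, e, g}  B3 = {a, e, i}  B4 = {a, b, i}  B5 = {a, b, c}  B6 = {a, c, f}  B7 = {a, f, j}  B8 = {a, h, j}
Tree: B1–B2, B2–B3, B3–B4, B4–B5, B5–B6, B6–B7, B7–B8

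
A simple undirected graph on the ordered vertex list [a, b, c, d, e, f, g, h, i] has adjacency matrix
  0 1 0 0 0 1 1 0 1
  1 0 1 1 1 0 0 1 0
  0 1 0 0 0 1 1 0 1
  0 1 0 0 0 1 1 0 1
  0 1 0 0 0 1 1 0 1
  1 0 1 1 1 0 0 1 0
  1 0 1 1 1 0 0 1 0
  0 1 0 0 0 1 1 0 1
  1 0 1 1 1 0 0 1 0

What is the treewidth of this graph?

A width-4 tree decomposition is:
Bags: B1 = {a, b, f, g, i}  B2 = {b, f, g, h, i}  B3 = {b, e, f, g, i}  B4 = {b, c, f, g, i}  B5 = {b, d, f, g, i}
Tree: B1–B2, B2–B3, B3–B4, B4–B5
The largest bag has 5 vertices, giving width 4; this decomposition certifies tw(G) ≤ 4. For the lower bound: the 5 vertex sets {a,b}, {g,h}, {e,i}, {f}, {c} are disjoint, each induces a connected subgraph, and every pair is joined by at least one edge of G. Contracting each set to a single vertex therefore yields K_{5} as a minor, and since treewidth is minor-monotone, tw(G) ≥ tw(K_{5}) = 4. The upper and lower bounds meet at 4, so that is the treewidth.

4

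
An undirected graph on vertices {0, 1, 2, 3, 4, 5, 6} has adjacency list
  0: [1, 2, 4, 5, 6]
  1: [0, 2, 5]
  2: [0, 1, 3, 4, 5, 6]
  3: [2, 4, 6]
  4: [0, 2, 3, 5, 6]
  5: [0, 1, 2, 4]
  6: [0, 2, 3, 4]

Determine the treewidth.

3

A width-3 tree decomposition is:
Bags: B1 = {2, 3, 4, 6}  B2 = {0, 2, 4, 6}  B3 = {0, 2, 4, 5}  B4 = {0, 1, 2, 5}
Tree: B1–B2, B2–B3, B3–B4
The largest bag has 4 vertices, giving width 3; this decomposition certifies tw(G) ≤ 3. For the lower bound, the 4 vertices {0, 1, 2, 5} are pairwise adjacent, and any tree decomposition puts a clique entirely inside one bag — forcing width ≥ 3. The upper and lower bounds meet at 3, so that is the treewidth.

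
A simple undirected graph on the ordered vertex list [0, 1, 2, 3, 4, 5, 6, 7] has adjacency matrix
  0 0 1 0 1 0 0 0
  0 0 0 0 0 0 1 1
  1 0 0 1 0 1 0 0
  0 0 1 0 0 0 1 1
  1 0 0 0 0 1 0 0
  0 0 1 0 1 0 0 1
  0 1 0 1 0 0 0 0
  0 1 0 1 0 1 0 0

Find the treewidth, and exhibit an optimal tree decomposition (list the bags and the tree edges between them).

Treewidth 2.
One optimal decomposition is:
Bags: B1 = {0, 4, 5}  B2 = {0, 2, 5}  B3 = {2, 5, 7}  B4 = {2, 3, 7}  B5 = {1, 3, 7}  B6 = {1, 3, 6}
Tree: B1–B2, B2–B3, B3–B4, B4–B5, B5–B6

The largest bag has 3 vertices, giving width 2; this decomposition certifies tw(G) ≤ 2. For the lower bound, G contains the cycle 4–0–2–5–4, so G is not a forest; only forests have treewidth ≤ 1, hence tw(G) ≥ 2. Therefore the treewidth is 2.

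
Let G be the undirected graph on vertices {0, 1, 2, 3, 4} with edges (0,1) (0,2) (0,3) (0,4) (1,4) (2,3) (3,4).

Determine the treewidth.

2

A width-2 tree decomposition is:
Bags: B1 = {0, 3, 4}  B2 = {0, 1, 4}  B3 = {0, 2, 3}
Tree: B1–B2, B1–B3
Every bag has size at most 3, so the width is 3 − 1 = 2 and tw(G) ≤ 2. On the other hand G contains the 3-clique {0, 1, 4}. A clique must lie in a single bag of any decomposition, so no decomposition can have width below 2. Combining the bounds, tw(G) = 2.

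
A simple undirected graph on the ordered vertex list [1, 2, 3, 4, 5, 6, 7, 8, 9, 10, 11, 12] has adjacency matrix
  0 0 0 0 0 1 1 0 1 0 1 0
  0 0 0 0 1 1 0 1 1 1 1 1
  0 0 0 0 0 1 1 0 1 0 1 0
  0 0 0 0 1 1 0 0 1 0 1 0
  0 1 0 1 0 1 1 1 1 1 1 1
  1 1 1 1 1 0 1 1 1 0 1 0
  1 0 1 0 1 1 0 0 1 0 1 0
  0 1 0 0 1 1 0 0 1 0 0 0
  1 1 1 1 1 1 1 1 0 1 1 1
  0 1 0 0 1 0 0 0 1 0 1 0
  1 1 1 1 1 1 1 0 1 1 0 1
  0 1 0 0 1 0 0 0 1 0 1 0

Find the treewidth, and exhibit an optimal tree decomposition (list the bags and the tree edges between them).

Every bag has size at most 5, so the width is 5 − 1 = 4 and tw(G) ≤ 4. For the lower bound, the 5 vertices {2, 5, 6, 8, 9} are pairwise adjacent, and any tree decomposition puts a clique entirely inside one bag — forcing width ≥ 4. Hence tw(G) = 4 exactly.

Treewidth 4.
One optimal decomposition is:
Bags: B1 = {2, 5, 9, 11, 12}  B2 = {2, 5, 6, 9, 11}  B3 = {5, 6, 7, 9, 11}  B4 = {1, 6, 7, 9, 11}  B5 = {4, 5, 6, 9, 11}  B6 = {2, 5, 9, 10, 11}  B7 = {3, 6, 7, 9, 11}  B8 = {2, 5, 6, 8, 9}
Tree: B1–B2, B2–B3, B3–B4, B2–B5, B2–B6, B4–B7, B2–B8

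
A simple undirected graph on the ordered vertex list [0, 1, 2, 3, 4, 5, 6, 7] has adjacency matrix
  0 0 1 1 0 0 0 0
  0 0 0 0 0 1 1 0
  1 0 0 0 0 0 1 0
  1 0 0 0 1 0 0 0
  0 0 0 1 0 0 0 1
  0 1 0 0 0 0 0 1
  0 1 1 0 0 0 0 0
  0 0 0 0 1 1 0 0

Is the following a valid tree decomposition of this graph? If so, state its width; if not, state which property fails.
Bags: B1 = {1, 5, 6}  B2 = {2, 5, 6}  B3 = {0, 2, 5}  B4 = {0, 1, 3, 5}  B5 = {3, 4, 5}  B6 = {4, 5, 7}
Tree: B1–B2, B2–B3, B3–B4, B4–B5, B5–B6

A tree decomposition must satisfy three properties: every vertex lies in some bag; for every edge, both endpoints lie together in some bag; and for every vertex, the bags containing it form a connected subtree. Here bags containing vertex 1 are not connected in the tree, so the decomposition is invalid.

No — bags containing vertex 1 are not connected in the tree.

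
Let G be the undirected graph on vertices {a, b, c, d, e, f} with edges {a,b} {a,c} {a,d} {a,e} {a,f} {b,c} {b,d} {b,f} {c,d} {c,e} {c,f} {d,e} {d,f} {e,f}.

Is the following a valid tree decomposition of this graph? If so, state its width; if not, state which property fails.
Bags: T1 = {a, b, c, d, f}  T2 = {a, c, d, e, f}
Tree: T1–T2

Vertex coverage: the bags together contain {a, b, c, d, e, f}, the full vertex set. Edge coverage: each edge of G has both endpoints in at least one bag. Running intersection: for every vertex, the bags containing it form a connected subtree. All three properties hold, so this is a valid tree decomposition of width max|bag| − 1 = 4, and hence tw(G) ≤ 4.

Yes; width 4.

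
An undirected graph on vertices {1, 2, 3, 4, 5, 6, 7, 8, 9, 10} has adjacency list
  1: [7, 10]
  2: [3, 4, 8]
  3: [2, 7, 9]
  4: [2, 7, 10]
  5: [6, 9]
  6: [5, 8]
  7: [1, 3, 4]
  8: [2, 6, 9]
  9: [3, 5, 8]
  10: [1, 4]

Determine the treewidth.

A width-2 tree decomposition is:
Bags: B1 = {5, 6, 9}  B2 = {6, 8, 9}  B3 = {3, 8, 9}  B4 = {2, 3, 8}  B5 = {2, 3, 7}  B6 = {2, 4, 7}  B7 = {1, 4, 7}  B8 = {1, 4, 10}
Tree: B1–B2, B2–B3, B3–B4, B4–B5, B5–B6, B6–B7, B7–B8
The largest bag has 3 vertices, giving width 2; this decomposition certifies tw(G) ≤ 2. The edges 5–6–8–9–5 form a cycle, so G is not a tree and its treewidth is at least 2. Hence tw(G) = 2 exactly.

2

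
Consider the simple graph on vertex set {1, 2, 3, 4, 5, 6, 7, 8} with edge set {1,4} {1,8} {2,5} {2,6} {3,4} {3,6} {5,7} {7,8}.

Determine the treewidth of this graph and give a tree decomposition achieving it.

Treewidth 2.
One optimal decomposition is:
Bags: B1 = {1, 7, 8}  B2 = {1, 5, 7}  B3 = {1, 2, 5}  B4 = {1, 2, 6}  B5 = {1, 3, 6}  B6 = {1, 3, 4}
Tree: B1–B2, B2–B3, B3–B4, B4–B5, B5–B6

Each bag holds 3 vertices, so the decomposition has width 2, which upper-bounds the treewidth. For the lower bound, G contains the cycle 1–8–7–5–2–6–3–4–1, so G is not a forest; only forests have treewidth ≤ 1, hence tw(G) ≥ 2. The upper and lower bounds meet at 2, so that is the treewidth.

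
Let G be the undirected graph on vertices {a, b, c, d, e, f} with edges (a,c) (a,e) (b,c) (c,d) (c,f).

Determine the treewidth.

A width-1 tree decomposition is:
Bags: B1 = {c, f}  B2 = {b, c}  B3 = {c, d}  B4 = {a, c}  B5 = {a, e}
Tree: B1–B2, B2–B3, B2–B4, B4–B5
The largest bag has 2 vertices, giving width 1; this decomposition certifies tw(G) ≤ 1. Any graph with an edge has treewidth ≥ 1, and G has the edge f–c. The upper and lower bounds meet at 1, so that is the treewidth.

1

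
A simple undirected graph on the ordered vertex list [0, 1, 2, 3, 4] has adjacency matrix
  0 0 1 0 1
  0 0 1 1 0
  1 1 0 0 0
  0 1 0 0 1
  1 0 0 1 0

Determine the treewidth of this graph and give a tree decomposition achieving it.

Every bag has size at most 3, so the width is 3 − 1 = 2 and tw(G) ≤ 2. The edges 1–2–0–4–3–1 form a cycle, so G is not a tree and its treewidth is at least 2. The upper and lower bounds meet at 2, so that is the treewidth.

Treewidth 2.
One such decomposition:
Bags: B1 = {0, 1, 2}  B2 = {0, 1, 4}  B3 = {1, 3, 4}
Tree: B1–B2, B2–B3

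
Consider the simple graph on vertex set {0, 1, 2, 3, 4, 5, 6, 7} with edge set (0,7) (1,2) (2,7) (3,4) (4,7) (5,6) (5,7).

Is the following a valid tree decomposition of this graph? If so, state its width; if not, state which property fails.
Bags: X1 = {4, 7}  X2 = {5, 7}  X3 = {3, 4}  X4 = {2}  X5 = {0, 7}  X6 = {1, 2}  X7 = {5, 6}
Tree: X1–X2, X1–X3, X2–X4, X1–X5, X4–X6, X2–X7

No — edge (7,2) lies in no bag.

A tree decomposition must satisfy three properties: every vertex lies in some bag; for every edge, both endpoints lie together in some bag; and for every vertex, the bags containing it form a connected subtree. Here edge (7,2) lies in no bag, so the decomposition is invalid.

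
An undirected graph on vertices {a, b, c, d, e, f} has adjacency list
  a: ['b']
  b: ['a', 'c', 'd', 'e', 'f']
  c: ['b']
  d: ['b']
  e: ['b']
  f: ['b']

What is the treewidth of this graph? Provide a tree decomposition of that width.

Each bag holds 2 vertices, so the decomposition has width 1, which upper-bounds the treewidth. Since G has at least one edge (e.g. b–a), it is not an edgeless graph, so tw(G) ≥ 1. Combining the bounds, tw(G) = 1.

Treewidth 1.
One such decomposition:
Bags: B1 = {a, b}  B2 = {b, f}  B3 = {b, e}  B4 = {b, c}  B5 = {b, d}
Tree: B1–B2, B1–B3, B2–B4, B3–B5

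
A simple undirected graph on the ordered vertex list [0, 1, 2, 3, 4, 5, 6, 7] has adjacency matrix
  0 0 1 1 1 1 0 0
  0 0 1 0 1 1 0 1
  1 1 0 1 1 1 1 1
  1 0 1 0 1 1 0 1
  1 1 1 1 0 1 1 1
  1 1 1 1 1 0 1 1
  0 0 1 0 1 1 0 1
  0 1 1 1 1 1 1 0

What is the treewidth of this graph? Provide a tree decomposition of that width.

Treewidth 4.
Bags: B1 = {2, 3, 4, 5, 7}  B2 = {1, 2, 4, 5, 7}  B3 = {0, 2, 3, 4, 5}  B4 = {2, 4, 5, 6, 7}
Tree: B1–B2, B1–B3, B1–B4

Every bag has size at most 5, so the width is 5 − 1 = 4 and tw(G) ≤ 4. Conversely, {0, 2, 3, 4, 5} is a clique of size 5, and the vertices of any clique must share a bag in every tree decomposition; so some bag has ≥ 5 vertices and tw(G) ≥ 4. Hence tw(G) = 4 exactly.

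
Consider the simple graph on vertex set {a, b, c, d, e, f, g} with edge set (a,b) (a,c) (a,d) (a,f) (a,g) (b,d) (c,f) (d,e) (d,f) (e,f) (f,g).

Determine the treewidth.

2

A width-2 tree decomposition is:
Bags: B1 = {a, b, d}  B2 = {a, d, f}  B3 = {a, f, g}  B4 = {d, e, f}  B5 = {a, c, f}
Tree: B1–B2, B2–B3, B2–B4, B3–B5
The largest bag has 3 vertices, giving width 2; this decomposition certifies tw(G) ≤ 2. For the lower bound, the 3 vertices {d, e, f} are pairwise adjacent, and any tree decomposition puts a clique entirely inside one bag — forcing width ≥ 2. Combining the bounds, tw(G) = 2.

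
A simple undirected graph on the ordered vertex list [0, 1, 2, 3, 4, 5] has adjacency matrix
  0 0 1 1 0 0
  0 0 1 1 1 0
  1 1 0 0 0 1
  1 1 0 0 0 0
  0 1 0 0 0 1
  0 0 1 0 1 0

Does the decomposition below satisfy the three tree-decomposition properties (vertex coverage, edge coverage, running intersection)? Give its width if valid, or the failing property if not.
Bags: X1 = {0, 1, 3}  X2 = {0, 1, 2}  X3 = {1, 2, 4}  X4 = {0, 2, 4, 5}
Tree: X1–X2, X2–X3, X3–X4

A tree decomposition must satisfy three properties: every vertex lies in some bag; for every edge, both endpoints lie together in some bag; and for every vertex, the bags containing it form a connected subtree. Here bags containing vertex 0 are not connected in the tree, so the decomposition is invalid.

No — bags containing vertex 0 are not connected in the tree.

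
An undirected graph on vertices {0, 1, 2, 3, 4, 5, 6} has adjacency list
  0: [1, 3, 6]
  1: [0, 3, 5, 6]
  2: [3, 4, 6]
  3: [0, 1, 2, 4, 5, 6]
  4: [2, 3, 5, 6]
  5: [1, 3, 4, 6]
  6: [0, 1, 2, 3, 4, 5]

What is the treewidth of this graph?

A width-3 tree decomposition is:
Bags: B1 = {1, 3, 5, 6}  B2 = {3, 4, 5, 6}  B3 = {2, 3, 4, 6}  B4 = {0, 1, 3, 6}
Tree: B1–B2, B2–B3, B1–B4
Every bag has size at most 4, so the width is 4 − 1 = 3 and tw(G) ≤ 3. Conversely, {0, 1, 3, 6} is a clique of size 4, and the vertices of any clique must share a bag in every tree decomposition; so some bag has ≥ 4 vertices and tw(G) ≥ 3. The upper and lower bounds meet at 3, so that is the treewidth.

3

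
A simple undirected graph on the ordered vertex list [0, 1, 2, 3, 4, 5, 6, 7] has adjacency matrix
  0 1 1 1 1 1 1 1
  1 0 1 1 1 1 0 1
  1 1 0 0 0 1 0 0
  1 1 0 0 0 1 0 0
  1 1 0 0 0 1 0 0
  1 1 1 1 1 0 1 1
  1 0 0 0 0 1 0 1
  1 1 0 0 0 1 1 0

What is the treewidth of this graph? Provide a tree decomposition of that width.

Each bag holds 4 vertices, so the decomposition has width 3, which upper-bounds the treewidth. Conversely, {0, 1, 2, 5} is a clique of size 4, and the vertices of any clique must share a bag in every tree decomposition; so some bag has ≥ 4 vertices and tw(G) ≥ 3. Combining the bounds, tw(G) = 3.

Treewidth 3.
Bags: B1 = {0, 1, 4, 5}  B2 = {0, 1, 5, 7}  B3 = {0, 1, 3, 5}  B4 = {0, 5, 6, 7}  B5 = {0, 1, 2, 5}
Tree: B1–B2, B1–B3, B2–B4, B1–B5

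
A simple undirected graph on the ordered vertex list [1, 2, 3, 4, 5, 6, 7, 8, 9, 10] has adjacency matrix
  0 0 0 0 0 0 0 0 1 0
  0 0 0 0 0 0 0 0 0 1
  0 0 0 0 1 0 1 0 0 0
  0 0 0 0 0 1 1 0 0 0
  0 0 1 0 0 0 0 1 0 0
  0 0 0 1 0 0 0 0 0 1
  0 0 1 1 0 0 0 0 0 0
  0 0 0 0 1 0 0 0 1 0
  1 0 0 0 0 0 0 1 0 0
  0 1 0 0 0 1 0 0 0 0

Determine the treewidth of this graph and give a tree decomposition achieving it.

Every bag has size at most 2, so the width is 2 − 1 = 1 and tw(G) ≤ 1. Any graph with an edge has treewidth ≥ 1, and G has the edge 1–9. The upper and lower bounds meet at 1, so that is the treewidth.

Treewidth 1.
One optimal decomposition is:
Bags: B1 = {1, 9}  B2 = {8, 9}  B3 = {5, 8}  B4 = {3, 5}  B5 = {3, 7}  B6 = {4, 7}  B7 = {4, 6}  B8 = {6, 10}  B9 = {2, 10}
Tree: B1–B2, B2–B3, B3–B4, B4–B5, B5–B6, B6–B7, B7–B8, B8–B9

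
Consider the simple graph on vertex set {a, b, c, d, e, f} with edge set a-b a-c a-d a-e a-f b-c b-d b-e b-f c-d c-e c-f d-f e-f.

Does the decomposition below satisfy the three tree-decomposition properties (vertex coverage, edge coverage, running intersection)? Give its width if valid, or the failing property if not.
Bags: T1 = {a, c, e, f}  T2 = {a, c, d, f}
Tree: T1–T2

No — vertex b appears in no bag.

A tree decomposition must satisfy three properties: every vertex lies in some bag; for every edge, both endpoints lie together in some bag; and for every vertex, the bags containing it form a connected subtree. Here vertex b appears in no bag, so the decomposition is invalid.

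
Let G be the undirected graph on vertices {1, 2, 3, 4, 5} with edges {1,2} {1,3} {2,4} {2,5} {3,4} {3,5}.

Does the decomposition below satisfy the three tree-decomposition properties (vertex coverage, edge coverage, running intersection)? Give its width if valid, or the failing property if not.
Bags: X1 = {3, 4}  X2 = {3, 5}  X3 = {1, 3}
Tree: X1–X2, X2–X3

A tree decomposition must satisfy three properties: every vertex lies in some bag; for every edge, both endpoints lie together in some bag; and for every vertex, the bags containing it form a connected subtree. Here vertex 2 appears in no bag, so the decomposition is invalid.

No — vertex 2 appears in no bag.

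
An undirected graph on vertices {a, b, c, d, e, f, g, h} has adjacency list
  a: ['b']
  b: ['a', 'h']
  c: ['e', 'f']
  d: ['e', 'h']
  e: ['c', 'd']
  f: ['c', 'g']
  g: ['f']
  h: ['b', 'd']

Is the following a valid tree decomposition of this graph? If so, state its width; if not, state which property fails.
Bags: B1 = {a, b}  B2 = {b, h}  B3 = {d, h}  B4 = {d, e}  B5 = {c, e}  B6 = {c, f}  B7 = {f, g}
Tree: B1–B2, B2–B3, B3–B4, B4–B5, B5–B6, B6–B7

Every vertex of G appears in some bag (union = {a, b, c, d, e, f, g, h}); every edge is covered by a bag; and for each vertex v the set of bags containing v is connected in the bag tree. The decomposition is therefore valid. The largest bag has 2 vertices, so the width is 1.

Yes; width 1.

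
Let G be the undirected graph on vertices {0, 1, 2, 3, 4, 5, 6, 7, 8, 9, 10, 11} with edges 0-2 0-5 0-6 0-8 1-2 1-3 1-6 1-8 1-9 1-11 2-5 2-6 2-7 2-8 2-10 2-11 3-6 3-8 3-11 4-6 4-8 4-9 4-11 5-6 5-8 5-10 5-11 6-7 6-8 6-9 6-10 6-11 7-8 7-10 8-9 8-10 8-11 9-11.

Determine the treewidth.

A width-4 tree decomposition is:
Bags: B1 = {2, 5, 6, 8, 11}  B2 = {1, 2, 6, 8, 11}  B3 = {2, 5, 6, 8, 10}  B4 = {2, 6, 7, 8, 10}  B5 = {1, 3, 6, 8, 11}  B6 = {1, 6, 8, 9, 11}  B7 = {4, 6, 8, 9, 11}  B8 = {0, 2, 5, 6, 8}
Tree: B1–B2, B1–B3, B3–B4, B2–B5, B2–B6, B6–B7, B3–B8
Every bag has size at most 5, so the width is 5 − 1 = 4 and tw(G) ≤ 4. For the lower bound, the 5 vertices {1, 6, 8, 9, 11} are pairwise adjacent, and any tree decomposition puts a clique entirely inside one bag — forcing width ≥ 4. Combining the bounds, tw(G) = 4.

4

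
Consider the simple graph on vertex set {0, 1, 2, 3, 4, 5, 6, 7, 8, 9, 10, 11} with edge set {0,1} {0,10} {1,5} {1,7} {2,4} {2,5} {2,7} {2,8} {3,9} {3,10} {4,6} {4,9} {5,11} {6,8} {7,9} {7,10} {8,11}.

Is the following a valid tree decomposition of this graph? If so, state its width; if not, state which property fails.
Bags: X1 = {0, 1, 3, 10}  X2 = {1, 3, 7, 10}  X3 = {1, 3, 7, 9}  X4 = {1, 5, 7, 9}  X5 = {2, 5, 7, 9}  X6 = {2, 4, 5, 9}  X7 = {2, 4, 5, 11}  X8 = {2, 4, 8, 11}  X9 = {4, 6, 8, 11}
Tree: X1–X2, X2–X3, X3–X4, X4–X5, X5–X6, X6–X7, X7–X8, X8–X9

Yes; width 3.

Every vertex of G appears in some bag (union = {0, 1, 2, 3, 4, 5, 6, 7, 8, 9, 10, 11}); every edge is covered by a bag; and for each vertex v the set of bags containing v is connected in the bag tree. The decomposition is therefore valid. The largest bag has 4 vertices, so the width is 3.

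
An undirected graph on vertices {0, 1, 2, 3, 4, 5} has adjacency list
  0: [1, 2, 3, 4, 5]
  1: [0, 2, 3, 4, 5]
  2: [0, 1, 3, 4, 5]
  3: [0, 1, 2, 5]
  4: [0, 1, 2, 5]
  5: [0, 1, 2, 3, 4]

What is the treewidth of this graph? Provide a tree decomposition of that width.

The largest bag has 5 vertices, giving width 4; this decomposition certifies tw(G) ≤ 4. For the lower bound, the 5 vertices {0, 1, 2, 3, 5} are pairwise adjacent, and any tree decomposition puts a clique entirely inside one bag — forcing width ≥ 4. Therefore the treewidth is 4.

Treewidth 4.
One such decomposition:
Bags: B1 = {0, 1, 2, 3, 5}  B2 = {0, 1, 2, 4, 5}
Tree: B1–B2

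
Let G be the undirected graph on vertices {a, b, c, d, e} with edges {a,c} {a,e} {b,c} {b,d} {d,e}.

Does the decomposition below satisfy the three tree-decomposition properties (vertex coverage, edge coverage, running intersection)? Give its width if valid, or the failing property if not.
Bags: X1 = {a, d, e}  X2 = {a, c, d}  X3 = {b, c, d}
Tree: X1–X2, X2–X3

Yes; width 2.

Every vertex of G appears in some bag (union = {a, b, c, d, e}); every edge is covered by a bag; and for each vertex v the set of bags containing v is connected in the bag tree. The decomposition is therefore valid. The largest bag has 3 vertices, so the width is 2.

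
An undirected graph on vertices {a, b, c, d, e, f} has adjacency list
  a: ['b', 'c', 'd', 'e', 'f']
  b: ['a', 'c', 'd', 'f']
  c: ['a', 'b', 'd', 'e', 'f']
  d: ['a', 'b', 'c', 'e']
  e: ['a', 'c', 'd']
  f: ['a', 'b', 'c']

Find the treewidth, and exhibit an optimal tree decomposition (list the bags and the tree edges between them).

Every bag has size at most 4, so the width is 4 − 1 = 3 and tw(G) ≤ 3. Conversely, {a, c, d, e} is a clique of size 4, and the vertices of any clique must share a bag in every tree decomposition; so some bag has ≥ 4 vertices and tw(G) ≥ 3. The upper and lower bounds meet at 3, so that is the treewidth.

Treewidth 3.
One optimal decomposition is:
Bags: B1 = {a, b, c, d}  B2 = {a, c, d, e}  B3 = {a, b, c, f}
Tree: B1–B2, B1–B3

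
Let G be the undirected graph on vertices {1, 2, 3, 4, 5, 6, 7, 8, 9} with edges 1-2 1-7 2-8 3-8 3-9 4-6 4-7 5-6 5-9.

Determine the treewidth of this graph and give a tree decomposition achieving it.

Each bag holds 3 vertices, so the decomposition has width 2, which upper-bounds the treewidth. Since 5–9–3–8–2–1–7–4–6–5 is a cycle in G, G is not acyclic. Forests are exactly the graphs of treewidth ≤ 1, so tw(G) ≥ 2. The upper and lower bounds meet at 2, so that is the treewidth.

Treewidth 2.
Bags: B1 = {3, 5, 9}  B2 = {3, 5, 8}  B3 = {2, 5, 8}  B4 = {1, 2, 5}  B5 = {1, 5, 7}  B6 = {4, 5, 7}  B7 = {4, 5, 6}
Tree: B1–B2, B2–B3, B3–B4, B4–B5, B5–B6, B6–B7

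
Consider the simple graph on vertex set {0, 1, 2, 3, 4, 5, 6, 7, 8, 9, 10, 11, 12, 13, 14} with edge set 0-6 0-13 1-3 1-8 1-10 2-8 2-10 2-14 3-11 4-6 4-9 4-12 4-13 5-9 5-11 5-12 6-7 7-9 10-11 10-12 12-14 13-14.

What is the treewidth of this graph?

3

A width-3 tree decomposition is:
Bags: B1 = {0, 6, 7, 9}  B2 = {0, 4, 6, 9}  B3 = {0, 4, 9, 13}  B4 = {4, 5, 9, 13}  B5 = {4, 5, 12, 13}  B6 = {5, 12, 13, 14}  B7 = {5, 11, 12, 14}  B8 = {10, 11, 12, 14}  B9 = {2, 10, 11, 14}  B10 = {2, 3, 10, 11}  B11 = {1, 2, 3, 10}  B12 = {1, 2, 3, 8}
Tree: B1–B2, B2–B3, B3–B4, B4–B5, B5–B6, B6–B7, B7–B8, B8–B9, B9–B10, B10–B11, B11–B12
Every bag has size at most 4, so the width is 4 − 1 = 3 and tw(G) ≤ 3. For the lower bound: the 4 vertex sets {0,6,7}, {9}, {4}, {5,12,13,14} are disjoint, each induces a connected subgraph, and every pair is joined by at least one edge of G. Contracting each set to a single vertex therefore yields K_{4} as a minor, and since treewidth is minor-monotone, tw(G) ≥ tw(K_{4}) = 3. Therefore the treewidth is 3.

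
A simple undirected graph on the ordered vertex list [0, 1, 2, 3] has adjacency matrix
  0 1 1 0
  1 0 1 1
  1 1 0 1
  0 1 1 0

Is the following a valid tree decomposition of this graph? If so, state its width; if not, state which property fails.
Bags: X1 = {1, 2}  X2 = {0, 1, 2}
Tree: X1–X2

A tree decomposition must satisfy three properties: every vertex lies in some bag; for every edge, both endpoints lie together in some bag; and for every vertex, the bags containing it form a connected subtree. Here vertex 3 appears in no bag, so the decomposition is invalid.

No — vertex 3 appears in no bag.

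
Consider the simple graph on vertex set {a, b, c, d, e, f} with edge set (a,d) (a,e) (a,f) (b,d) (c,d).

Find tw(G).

A width-1 tree decomposition is:
Bags: B1 = {c, d}  B2 = {a, d}  B3 = {a, e}  B4 = {a, f}  B5 = {b, d}
Tree: B1–B2, B2–B3, B2–B4, B1–B5
Every bag has size at most 2, so the width is 2 − 1 = 1 and tw(G) ≤ 1. Since G has at least one edge (e.g. d–c), it is not an edgeless graph, so tw(G) ≥ 1. Combining the bounds, tw(G) = 1.

1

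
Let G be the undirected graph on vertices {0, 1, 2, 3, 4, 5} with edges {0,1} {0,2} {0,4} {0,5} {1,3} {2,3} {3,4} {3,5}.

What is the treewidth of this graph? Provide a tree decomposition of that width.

Treewidth 2.
One optimal decomposition is:
Bags: B1 = {0, 2, 3}  B2 = {0, 3, 4}  B3 = {0, 1, 3}  B4 = {0, 3, 5}
Tree: B1–B2, B2–B3, B3–B4

Each bag holds 3 vertices, so the decomposition has width 2, which upper-bounds the treewidth. Since 0–2–3–4–0 is a cycle in G, G is not acyclic. Forests are exactly the graphs of treewidth ≤ 1, so tw(G) ≥ 2. Hence tw(G) = 2 exactly.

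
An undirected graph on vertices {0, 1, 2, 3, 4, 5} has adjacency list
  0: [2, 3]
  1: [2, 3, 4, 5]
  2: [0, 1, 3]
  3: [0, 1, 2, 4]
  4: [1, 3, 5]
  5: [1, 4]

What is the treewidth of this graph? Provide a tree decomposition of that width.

Treewidth 2.
Bags: B1 = {1, 2, 3}  B2 = {0, 2, 3}  B3 = {1, 3, 4}  B4 = {1, 4, 5}
Tree: B1–B2, B1–B3, B3–B4

The largest bag has 3 vertices, giving width 2; this decomposition certifies tw(G) ≤ 2. For the lower bound, the 3 vertices {0, 2, 3} are pairwise adjacent, and any tree decomposition puts a clique entirely inside one bag — forcing width ≥ 2. The upper and lower bounds meet at 2, so that is the treewidth.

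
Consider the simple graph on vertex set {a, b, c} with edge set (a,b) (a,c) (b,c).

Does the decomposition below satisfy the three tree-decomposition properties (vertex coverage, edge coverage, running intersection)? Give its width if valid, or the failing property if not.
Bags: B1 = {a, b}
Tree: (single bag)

No — vertex c appears in no bag.

A tree decomposition must satisfy three properties: every vertex lies in some bag; for every edge, both endpoints lie together in some bag; and for every vertex, the bags containing it form a connected subtree. Here vertex c appears in no bag, so the decomposition is invalid.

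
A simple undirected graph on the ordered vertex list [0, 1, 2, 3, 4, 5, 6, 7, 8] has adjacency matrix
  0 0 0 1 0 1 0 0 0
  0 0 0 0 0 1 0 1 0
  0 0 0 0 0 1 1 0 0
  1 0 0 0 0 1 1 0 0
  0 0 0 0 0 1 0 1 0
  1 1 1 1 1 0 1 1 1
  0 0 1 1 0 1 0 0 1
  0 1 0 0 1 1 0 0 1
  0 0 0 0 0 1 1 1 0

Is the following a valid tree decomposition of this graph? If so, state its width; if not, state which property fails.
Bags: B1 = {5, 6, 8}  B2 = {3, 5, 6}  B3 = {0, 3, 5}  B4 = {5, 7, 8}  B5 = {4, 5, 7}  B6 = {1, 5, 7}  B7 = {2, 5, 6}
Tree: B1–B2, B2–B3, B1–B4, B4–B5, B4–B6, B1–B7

Yes; width 2.

Checking the three conditions: (i) the bags cover all of {0, 1, 2, 3, 4, 5, 6, 7, 8}; (ii) for each edge, some bag contains both endpoints; (iii) the bags containing any fixed vertex form a subtree. All hold, so the decomposition is valid with width 3 − 1 = 2.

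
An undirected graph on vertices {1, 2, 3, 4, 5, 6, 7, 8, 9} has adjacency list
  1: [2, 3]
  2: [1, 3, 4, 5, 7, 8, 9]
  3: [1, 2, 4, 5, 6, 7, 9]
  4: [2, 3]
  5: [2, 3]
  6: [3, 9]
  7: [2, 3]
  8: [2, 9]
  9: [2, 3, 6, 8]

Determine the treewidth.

2

A width-2 tree decomposition is:
Bags: B1 = {2, 8, 9}  B2 = {2, 3, 9}  B3 = {2, 3, 5}  B4 = {2, 3, 4}  B5 = {2, 3, 7}  B6 = {1, 2, 3}  B7 = {3, 6, 9}
Tree: B1–B2, B2–B3, B3–B4, B4–B5, B2–B6, B2–B7
The largest bag has 3 vertices, giving width 2; this decomposition certifies tw(G) ≤ 2. For the lower bound, the 3 vertices {2, 8, 9} are pairwise adjacent, and any tree decomposition puts a clique entirely inside one bag — forcing width ≥ 2. Hence tw(G) = 2 exactly.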